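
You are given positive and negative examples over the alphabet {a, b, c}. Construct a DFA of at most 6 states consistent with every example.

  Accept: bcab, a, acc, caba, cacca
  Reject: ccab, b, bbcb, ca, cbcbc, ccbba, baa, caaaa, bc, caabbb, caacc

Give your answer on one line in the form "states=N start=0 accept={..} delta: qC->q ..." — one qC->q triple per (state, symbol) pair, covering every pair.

Fold the examples into a partial DFA from state 0: repeatedly fix the first undefined (state, symbol) met by the shortest-then-alphabetical prefix, trying targets in increasing order and rejecting any under which an Accept and a Reject string meet in one state with the same remainder; add a state when all current targets are rejected. Accepting states are where Accept strings end.
a: 0a undefined. 0a->0: ok.
b: 0b undefined. 0b->0: no, a/b meet in 0. Open state 1: 0b->1.
c: 0c undefined. 0c->0: no, a/ca meet in 0. 0c->1: no, bcab/ccab meet in 1 with "cab" left. Open state 2: 0c->2.
ba: 1a undefined. 1a->0: no, a/baa meet in 0. 1a->1: ok.
bb: 1b undefined. 1b->0: ok.
bc: 1c undefined. 1c->0: no, bcab/b meet in 1. 1c->1: ok.
ca: 2a undefined. 2a->0: no, bcab/ca meet in 0. 2a->1: no, bcab/caabbb meet in 0. 2a->2: ok.
cb: 2b undefined. 2b->0: no, bcab/bbcb meet in 0. 2b->1: no, caba/b meet in 1. 2b->2: no, caba/bbcb meet in 2. Open state 3: 2b->3.
cc: 2c undefined. 2c->0: no, bcab/ccbba meet in 0. 2c->1: no, bcab/ccab meet in 0. 2c->2: no, acc/ca meet in 2. 2c->3: no, acc/bbcb meet in 3. Open state 4: 2c->4.
cbc: 3c undefined. 3c->0: ok.
cca: 4a undefined. 4a->0: ok.
ccb: 4b undefined. 4b->0: ok.
caba: 3a undefined. 3a->0: ok.
cacc: 4c undefined. 4c->0: no, bcab/caacc meet in 0. 4c->1: no, cacca/ccab meet in 1. 4c->2: no, cacca/ca meet in 2. 4c->3: ok.
caabb: 3b undefined. 3b->0: ok.
All examples now run through 5 states with every (state, symbol) defined. Accept strings end in {0,4}, Reject strings end in {1,2,3}; accept={0,4}.

states=5 start=0 accept={0,4} delta: 0a->0 0b->1 0c->2 1a->1 1b->0 1c->1 2a->2 2b->3 2c->4 3a->0 3b->0 3c->0 4a->0 4b->0 4c->3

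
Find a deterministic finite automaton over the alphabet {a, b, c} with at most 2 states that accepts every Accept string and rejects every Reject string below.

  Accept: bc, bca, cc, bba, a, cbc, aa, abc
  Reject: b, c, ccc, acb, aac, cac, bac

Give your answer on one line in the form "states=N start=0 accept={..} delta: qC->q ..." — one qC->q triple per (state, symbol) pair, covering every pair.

states=2 start=0 accept={0} delta: 0a->0 0b->1 0c->1 1a->0 1b->1 1c->0

State merging on the prefix tree: take the shortest (then alphabetical) example prefix whose next move is undefined and point that move at state 0, else 1, else 2, ...; a target is out if some Accept/Reject pair would then sit in one state with the same input left (inseparable). If every existing state is out, open a new one.
a: 0a undefined. 0a->0: ok.
b: 0b undefined. 0b->0: no, bc/c meet in 0 with "c" left. Open state 1: 0b->1.
c: 0c undefined. 0c->0: no, cc/c meet in 0. 0c->1: ok.
ba: 1a undefined. 1a->0: ok.
bb: 1b undefined. 1b->0: no, bba/acb meet in 0. 1b->1: ok.
bc: 1c undefined. 1c->0: ok.
All examples now run through 2 states with every (state, symbol) defined. Accept strings end in {0}, Reject strings end in {1}; accept={0}.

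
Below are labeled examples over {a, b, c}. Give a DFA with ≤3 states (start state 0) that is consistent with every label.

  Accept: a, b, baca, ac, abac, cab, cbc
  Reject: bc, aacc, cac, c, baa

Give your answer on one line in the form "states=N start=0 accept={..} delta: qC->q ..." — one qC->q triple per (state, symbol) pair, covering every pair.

states=3 start=0 accept={0,1} delta: 0a->1 0b->0 0c->2 1a->2 1b->0 1c->0 2a->0 2b->1 2c->0

State merging on the prefix tree: take the shortest (then alphabetical) example prefix whose next move is undefined and point that move at state 0, else 1, else 2, ...; a target is out if some Accept/Reject pair would then sit in one state with the same input left (inseparable). If every existing state is out, open a new one.
a: 0a undefined. 0a->0: no, ac/c meet in 0 with "c" left. Open state 1: 0a->1.
b: 0b undefined. 0b->0: ok.
c: 0c undefined. 0c->0: no, b/bc meet in 0. 0c->1: no, a/bc meet in 1. Open state 2: 0c->2.
aa: 1a undefined. 1a->0: no, b/baa meet in 0. 1a->1: no, a/baa meet in 1. 1a->2: ok.
ab: 1b undefined. 1b->0: ok.
ac: 1c undefined. 1c->0: ok.
ca: 2a undefined. 2a->0: ok.
cb: 2b undefined. 2b->0: no, cbc/bc meet in 2. 2b->1: ok.
aac: 2c undefined. 2c->0: ok.
All examples now run through 3 states with every (state, symbol) defined. Accept strings end in {0,1}, Reject strings end in {2}; accept={0,1}.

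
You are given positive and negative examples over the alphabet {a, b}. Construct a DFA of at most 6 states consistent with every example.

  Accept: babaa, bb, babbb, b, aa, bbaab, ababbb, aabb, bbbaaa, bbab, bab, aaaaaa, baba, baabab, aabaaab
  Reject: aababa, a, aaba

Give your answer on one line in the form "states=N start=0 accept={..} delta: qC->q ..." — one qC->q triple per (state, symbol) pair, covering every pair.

states=5 start=0 accept={0,2,3} delta: 0a->1 0b->0 1a->2 1b->2 2a->2 2b->3 3a->4 3b->0 4a->0 4b->0

State merging on the prefix tree: take the shortest (then alphabetical) example prefix whose next move is undefined and point that move at state 0, else 1, else 2, ...; a target is out if some Accept/Reject pair would then sit in one state with the same input left (inseparable). If every existing state is out, open a new one.
a: 0a undefined. 0a->0: no, aa/a meet in 0. Open state 1: 0a->1.
b: 0b undefined. 0b->0: ok.
aa: 1a undefined. 1a->0: no, bbbaaa/a meet in 1. 1a->1: no, aa/a meet in 1. Open state 2: 1a->2.
ab: 1b undefined. 1b->0: no, baba/a meet in 1. 1b->1: no, babbb/a meet in 1. 1b->2: ok.
aaa: 2a undefined. 2a->0: no, babaa/a meet in 1. 2a->1: no, bbbaaa/a meet in 1. 2a->2: ok.
aab: 2b undefined. 2b->0: no, babaa/aababa meet in 2. 2b->1: no, babaa/aababa meet in 2. 2b->2: no, babaa/aababa meet in 2. Open state 3: 2b->3.
aaba: 3a undefined. 3a->0: no, bb/aaba meet in 0. 3a->1: no, babaa/aababa meet in 2. 3a->2: no, babaa/aababa meet in 2. 3a->3: no, bbaab/aaba meet in 3. Open state 4: 3a->4.
aabb: 3b undefined. 3b->0: ok.
aabaa: 4a undefined. 4a->0: ok.
aabab: 4b undefined. 4b->0: ok.
All examples now run through 5 states with every (state, symbol) defined. Accept strings end in {0,2,3}, Reject strings end in {1,4}; accept={0,2,3}.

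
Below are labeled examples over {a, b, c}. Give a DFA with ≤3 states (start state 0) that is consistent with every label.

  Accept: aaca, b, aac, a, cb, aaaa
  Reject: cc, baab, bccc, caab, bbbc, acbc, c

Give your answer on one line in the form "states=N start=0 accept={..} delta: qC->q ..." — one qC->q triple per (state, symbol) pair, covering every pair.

states=3 start=0 accept={0,1} delta: 0a->1 0b->0 0c->2 1a->1 1b->2 1c->0 2a->0 2b->0 2c->2

Fold the examples into a partial DFA from state 0: repeatedly fix the first undefined (state, symbol) met by the shortest-then-alphabetical prefix, trying targets in increasing order and rejecting any under which an Accept and a Reject string meet in one state with the same remainder; add a state when all current targets are rejected. Accepting states are where Accept strings end.
a: 0a undefined. 0a->0: no, aac/c meet in 0 with "c" left. Open state 1: 0a->1.
b: 0b undefined. 0b->0: ok.
c: 0c undefined. 0c->0: no, b/cc meet in 0. 0c->1: no, a/bbbc meet in 1. Open state 2: 0c->2.
aa: 1a undefined. 1a->0: no, b/baab meet in 0. 1a->1: ok.
ac: 1c undefined. 1c->0: ok.
ca: 2a undefined. 2a->0: ok.
cb: 2b undefined. 2b->0: ok.
cc: 2c undefined. 2c->0: no, b/cc meet in 0. 2c->1: no, aaca/cc meet in 1. 2c->2: ok.
baab: 1b undefined. 1b->0: no, b/baab meet in 0. 1b->1: no, aaca/baab meet in 1. 1b->2: ok.
All examples now run through 3 states with every (state, symbol) defined. Accept strings end in {0,1}, Reject strings end in {2}; accept={0,1}.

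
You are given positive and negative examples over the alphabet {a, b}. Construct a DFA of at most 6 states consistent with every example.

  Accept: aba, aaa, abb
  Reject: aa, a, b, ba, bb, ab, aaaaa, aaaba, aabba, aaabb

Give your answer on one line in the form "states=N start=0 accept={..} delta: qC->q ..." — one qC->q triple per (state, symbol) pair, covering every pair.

Fold the examples into a partial DFA from state 0: repeatedly fix the first undefined (state, symbol) met by the shortest-then-alphabetical prefix, trying targets in increasing order and rejecting any under which an Accept and a Reject string meet in one state with the same remainder; add a state when all current targets are rejected. Accepting states are where Accept strings end.
a: 0a undefined. 0a->0: no, aba/ba meet in 0 with "ba" left. Open state 1: 0a->1.
b: 0b undefined. 0b->0: ok.
aa: 1a undefined. 1a->0: no, aba/aaaba meet in 1 with "ba" left. 1a->1: no, aba/aaaba meet in 1 with "ba" left. Open state 2: 1a->2.
ab: 1b undefined. 1b->0: no, aba/a meet in 1. 1b->1: no, aba/aa meet in 2. 1b->2: ok.
aaa: 2a undefined. 2a->0: no, aba/b meet in 0. 2a->1: no, aba/a meet in 1. 2a->2: no, aba/aa meet in 2. Open state 3: 2a->3.
aab: 2b undefined. 2b->0: no, abb/b meet in 0. 2b->1: no, aba/aabba meet in 3. 2b->2: no, aba/aabba meet in 3. 2b->3: ok.
aaaa: 3a undefined. 3a->0: ok.
aaab: 3b undefined. 3b->0: ok.
All examples now run through 4 states with every (state, symbol) defined. Accept strings end in {3}, Reject strings end in {0,1,2}; accept={3}.

states=4 start=0 accept={3} delta: 0a->1 0b->0 1a->2 1b->2 2a->3 2b->3 3a->0 3b->0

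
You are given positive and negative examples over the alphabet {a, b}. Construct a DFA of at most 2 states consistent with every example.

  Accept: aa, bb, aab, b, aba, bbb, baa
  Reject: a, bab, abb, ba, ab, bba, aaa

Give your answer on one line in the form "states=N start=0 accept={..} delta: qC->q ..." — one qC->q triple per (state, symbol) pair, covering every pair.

states=2 start=0 accept={0} delta: 0a->1 0b->0 1a->0 1b->1

State merging on the prefix tree: take the shortest (then alphabetical) example prefix whose next move is undefined and point that move at state 0, else 1, else 2, ...; a target is out if some Accept/Reject pair would then sit in one state with the same input left (inseparable). If every existing state is out, open a new one.
a: 0a undefined. 0a->0: no, aa/a meet in 0. Open state 1: 0a->1.
b: 0b undefined. 0b->0: ok.
aa: 1a undefined. 1a->0: ok.
ab: 1b undefined. 1b->0: no, aa/bab meet in 0. 1b->1: ok.
All examples now run through 2 states with every (state, symbol) defined. Accept strings end in {0}, Reject strings end in {1}; accept={0}.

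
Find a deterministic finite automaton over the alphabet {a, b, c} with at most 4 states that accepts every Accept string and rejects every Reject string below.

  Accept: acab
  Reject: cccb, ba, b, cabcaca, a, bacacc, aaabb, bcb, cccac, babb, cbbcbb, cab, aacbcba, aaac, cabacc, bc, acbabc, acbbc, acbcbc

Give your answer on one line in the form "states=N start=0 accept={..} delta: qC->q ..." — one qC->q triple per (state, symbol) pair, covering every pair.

State merging on the prefix tree: take the shortest (then alphabetical) example prefix whose next move is undefined and point that move at state 0, else 1, else 2, ...; a target is out if some Accept/Reject pair would then sit in one state with the same input left (inseparable). If every existing state is out, open a new one.
a: 0a undefined. 0a->0: no, acab/cab meet in 0 with "cab" left. Open state 1: 0a->1.
b: 0b undefined. 0b->0: ok.
c: 0c undefined. 0c->0: ok.
aa: 1a undefined. 1a->0: ok.
ac: 1c undefined. 1c->0: no, acab/cab meet in 1 with "b" left. 1c->1: no, acab/cccb meet in 0. Open state 2: 1c->2.
aca: 2a undefined. 2a->0: no, acab/cccb meet in 0. 2a->1: no, acab/cab meet in 1 with "b" left. 2a->2: ok.
acb: 2b undefined. 2b->0: no, acab/cccb meet in 0. 2b->1: no, acab/ba meet in 1. 2b->2: no, acab/cccac meet in 2. Open state 3: 2b->3.
bab: 1b undefined. 1b->0: ok.
acba: 3a undefined. 3a->0: ok.
acbb: 3b undefined. 3b->0: ok.
acbc: 3c undefined. 3c->0: ok.
bacac: 2c undefined. 2c->0: ok.
All examples now run through 4 states with every (state, symbol) defined. Accept strings end in {3}, Reject strings end in {0,1,2}; accept={3}.

states=4 start=0 accept={3} delta: 0a->1 0b->0 0c->0 1a->0 1b->0 1c->2 2a->2 2b->3 2c->0 3a->0 3b->0 3c->0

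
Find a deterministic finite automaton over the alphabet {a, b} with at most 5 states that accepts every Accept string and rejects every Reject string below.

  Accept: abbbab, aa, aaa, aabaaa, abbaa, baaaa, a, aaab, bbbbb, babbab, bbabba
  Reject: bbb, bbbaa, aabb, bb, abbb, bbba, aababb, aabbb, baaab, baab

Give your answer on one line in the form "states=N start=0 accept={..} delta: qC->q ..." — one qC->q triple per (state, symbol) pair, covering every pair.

states=4 start=0 accept={0,1} delta: 0a->0 0b->1 1a->1 1b->2 2a->0 2b->3 3a->3 3b->0

State merging on the prefix tree: take the shortest (then alphabetical) example prefix whose next move is undefined and point that move at state 0, else 1, else 2, ...; a target is out if some Accept/Reject pair would then sit in one state with the same input left (inseparable). If every existing state is out, open a new one.
a: 0a undefined. 0a->0: ok.
b: 0b undefined. 0b->0: no, abbbab/bbb meet in 0. Open state 1: 0b->1.
ba: 1a undefined. 1a->0: no, aaab/baaab meet in 1. 1a->1: ok.
bb: 1b undefined. 1b->0: no, abbbab/aabb meet in 0. 1b->1: no, abbbab/bbb meet in 1. Open state 2: 1b->2.
bba: 2a undefined. 2a->0: ok.
bbb: 2b undefined. 2b->0: no, aa/bbb meet in 0. 2b->1: no, abbbab/aabb meet in 2. 2b->2: no, aa/bbbaa meet in 0. Open state 3: 2b->3.
bbba: 3a undefined. 3a->0: no, aa/bbbaa meet in 0. 3a->1: no, abbbab/aabb meet in 2. 3a->2: no, abbbab/bbb meet in 3. 3a->3: ok.
bbbb: 3b undefined. 3b->0: ok.
All examples now run through 4 states with every (state, symbol) defined. Accept strings end in {0,1}, Reject strings end in {2,3}; accept={0,1}.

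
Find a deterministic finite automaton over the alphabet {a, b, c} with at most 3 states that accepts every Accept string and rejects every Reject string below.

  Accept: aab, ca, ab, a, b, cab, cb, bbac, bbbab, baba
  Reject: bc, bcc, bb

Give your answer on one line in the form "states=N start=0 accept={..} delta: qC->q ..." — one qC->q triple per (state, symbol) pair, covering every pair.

states=3 start=0 accept={0,1} delta: 0a->0 0b->1 0c->0 1a->0 1b->2 1c->2 2a->0 2b->0 2c->2

State merging on the prefix tree: take the shortest (then alphabetical) example prefix whose next move is undefined and point that move at state 0, else 1, else 2, ...; a target is out if some Accept/Reject pair would then sit in one state with the same input left (inseparable). If every existing state is out, open a new one.
a: 0a undefined. 0a->0: ok.
b: 0b undefined. 0b->0: no, aab/bb meet in 0. Open state 1: 0b->1.
c: 0c undefined. 0c->0: ok.
ba: 1a undefined. 1a->0: ok.
bb: 1b undefined. 1b->0: no, ca/bb meet in 0. 1b->1: no, aab/bb meet in 1. Open state 2: 1b->2.
bc: 1c undefined. 1c->0: no, ca/bc meet in 0. 1c->1: no, aab/bc meet in 1. 1c->2: ok.
bba: 2a undefined. 2a->0: ok.
bbb: 2b undefined. 2b->0: ok.
bcc: 2c undefined. 2c->0: no, ca/bcc meet in 0. 2c->1: no, aab/bcc meet in 1. 2c->2: ok.
All examples now run through 3 states with every (state, symbol) defined. Accept strings end in {0,1}, Reject strings end in {2}; accept={0,1}.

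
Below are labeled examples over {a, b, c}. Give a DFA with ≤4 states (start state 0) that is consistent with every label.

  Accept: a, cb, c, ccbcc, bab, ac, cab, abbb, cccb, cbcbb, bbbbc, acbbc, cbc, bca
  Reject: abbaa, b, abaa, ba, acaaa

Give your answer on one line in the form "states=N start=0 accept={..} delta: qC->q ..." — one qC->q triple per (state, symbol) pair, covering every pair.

Fold the examples into a partial DFA from state 0: repeatedly fix the first undefined (state, symbol) met by the shortest-then-alphabetical prefix, trying targets in increasing order and rejecting any under which an Accept and a Reject string meet in one state with the same remainder; add a state when all current targets are rejected. Accepting states are where Accept strings end.
a: 0a undefined. 0a->0: ok.
b: 0b undefined. 0b->0: no, a/abbaa meet in 0. Open state 1: 0b->1.
c: 0c undefined. 0c->0: no, a/acaaa meet in 0. 0c->1: no, c/b meet in 1. Open state 2: 0c->2.
ba: 1a undefined. 1a->0: no, a/abaa meet in 0. 1a->1: ok.
bb: 1b undefined. 1b->0: no, a/abbaa meet in 0. 1b->1: no, bab/abbaa meet in 1. 1b->2: ok.
bc: 1c undefined. 1c->0: ok.
ca: 2a undefined. 2a->0: no, a/abbaa meet in 0. 2a->1: ok.
cb: 2b undefined. 2b->0: no, cbcbb/abbaa meet in 1. 2b->1: no, cb/abbaa meet in 1. 2b->2: ok.
cc: 2c undefined. 2c->0: ok.
All examples now run through 3 states with every (state, symbol) defined. Accept strings end in {0,2}, Reject strings end in {1}; accept={0,2}.

states=3 start=0 accept={0,2} delta: 0a->0 0b->1 0c->2 1a->1 1b->2 1c->0 2a->1 2b->2 2c->0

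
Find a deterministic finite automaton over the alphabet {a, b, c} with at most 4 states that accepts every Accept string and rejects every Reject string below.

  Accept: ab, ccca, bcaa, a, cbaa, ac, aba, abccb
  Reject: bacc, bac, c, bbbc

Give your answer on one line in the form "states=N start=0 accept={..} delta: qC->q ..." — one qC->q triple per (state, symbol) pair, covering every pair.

states=3 start=0 accept={1,2} delta: 0a->1 0b->1 0c->0 1a->0 1b->2 1c->1 2a->1 2b->0 2c->0

Grow the machine one transition at a time. Run the examples from 0; the earliest place one falls off (shortest prefix, ties alphabetical) gets sent to the lowest-numbered state that keeps every Accept/Reject pair distinguishable — a pair clashes when both reach the same state with identical unread suffix — and to a fresh state only if none does.
a: 0a undefined. 0a->0: no, ac/c meet in 0 with "c" left. Open state 1: 0a->1.
b: 0b undefined. 0b->0: no, ac/bac meet in 1 with "c" left. 0b->1: ok.
c: 0c undefined. 0c->0: ok.
ab: 1b undefined. 1b->0: no, ab/c meet in 0. 1b->1: no, ac/bbbc meet in 1 with "c" left. Open state 2: 1b->2.
ac: 1c undefined. 1c->0: no, ac/c meet in 0. 1c->1: ok.
ba: 1a undefined. 1a->0: ok.
aba: 2a undefined. 2a->0: no, aba/bacc meet in 0. 2a->1: ok.
abc: 2c undefined. 2c->0: ok.
bbb: 2b undefined. 2b->0: ok.
All examples now run through 3 states with every (state, symbol) defined. Accept strings end in {1,2}, Reject strings end in {0}; accept={1,2}.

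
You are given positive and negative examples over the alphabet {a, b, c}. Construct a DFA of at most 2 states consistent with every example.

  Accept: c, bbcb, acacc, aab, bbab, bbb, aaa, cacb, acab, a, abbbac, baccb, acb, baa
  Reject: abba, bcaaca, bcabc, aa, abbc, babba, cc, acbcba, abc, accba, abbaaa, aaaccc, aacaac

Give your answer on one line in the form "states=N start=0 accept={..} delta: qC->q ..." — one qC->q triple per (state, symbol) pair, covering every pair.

State merging on the prefix tree: take the shortest (then alphabetical) example prefix whose next move is undefined and point that move at state 0, else 1, else 2, ...; a target is out if some Accept/Reject pair would then sit in one state with the same input left (inseparable). If every existing state is out, open a new one.
a: 0a undefined. 0a->0: no, aaa/aa meet in 0. Open state 1: 0a->1.
b: 0b undefined. 0b->0: no, baa/aa meet in 1 with "a" left. 0b->1: ok.
c: 0c undefined. 0c->0: no, c/cc meet in 0. 0c->1: ok.
aa: 1a undefined. 1a->0: ok.
ab: 1b undefined. 1b->0: no, c/babba meet in 1. 1b->1: ok.
ac: 1c undefined. 1c->0: ok.
All examples now run through 2 states with every (state, symbol) defined. Accept strings end in {1}, Reject strings end in {0}; accept={1}.

states=2 start=0 accept={1} delta: 0a->1 0b->1 0c->1 1a->0 1b->1 1c->0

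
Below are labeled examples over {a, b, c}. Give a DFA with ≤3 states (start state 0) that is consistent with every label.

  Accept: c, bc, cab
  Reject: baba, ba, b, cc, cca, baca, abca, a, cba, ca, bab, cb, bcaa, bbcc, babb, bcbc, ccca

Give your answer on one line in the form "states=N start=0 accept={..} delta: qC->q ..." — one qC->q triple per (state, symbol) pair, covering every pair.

State merging on the prefix tree: take the shortest (then alphabetical) example prefix whose next move is undefined and point that move at state 0, else 1, else 2, ...; a target is out if some Accept/Reject pair would then sit in one state with the same input left (inseparable). If every existing state is out, open a new one.
a: 0a undefined. 0a->0: ok.
b: 0b undefined. 0b->0: ok.
c: 0c undefined. 0c->0: no, c/baba meet in 0. Open state 1: 0c->1.
ca: 1a undefined. 1a->0: no, cab/baba meet in 0. 1a->1: no, c/baca meet in 1. Open state 2: 1a->2.
cb: 1b undefined. 1b->0: no, c/bcbc meet in 1. 1b->1: no, c/cb meet in 1. 1b->2: ok.
cc: 1c undefined. 1c->0: ok.
cab: 2b undefined. 2b->0: no, cab/baba meet in 0. 2b->1: ok.
cba: 2a undefined. 2a->0: ok.
bcbc: 2c undefined. 2c->0: ok.
All examples now run through 3 states with every (state, symbol) defined. Accept strings end in {1}, Reject strings end in {0,2}; accept={1}.

states=3 start=0 accept={1} delta: 0a->0 0b->0 0c->1 1a->2 1b->2 1c->0 2a->0 2b->1 2c->0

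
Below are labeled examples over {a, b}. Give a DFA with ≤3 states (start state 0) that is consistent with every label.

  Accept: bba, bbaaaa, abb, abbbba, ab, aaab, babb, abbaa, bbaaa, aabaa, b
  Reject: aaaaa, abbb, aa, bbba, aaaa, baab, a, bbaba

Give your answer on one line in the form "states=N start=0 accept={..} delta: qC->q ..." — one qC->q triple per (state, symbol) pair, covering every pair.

State merging on the prefix tree: take the shortest (then alphabetical) example prefix whose next move is undefined and point that move at state 0, else 1, else 2, ...; a target is out if some Accept/Reject pair would then sit in one state with the same input left (inseparable). If every existing state is out, open a new one.
a: 0a undefined. 0a->0: ok.
b: 0b undefined. 0b->0: no, bba/aaaaa meet in 0. Open state 1: 0b->1.
ba: 1a undefined. 1a->0: no, ab/baab meet in 1. 1a->1: no, abb/baab meet in 1 with "b" left. Open state 2: 1a->2.
bb: 1b undefined. 1b->0: no, bba/aaaaa meet in 0. 1b->1: no, bba/bbba meet in 2. 1b->2: ok.
baa: 2a undefined. 2a->0: no, bba/aaaaa meet in 0. 2a->1: no, bba/bbaba meet in 1. 2a->2: ok.
bab: 2b undefined. 2b->0: ok.
All examples now run through 3 states with every (state, symbol) defined. Accept strings end in {1,2}, Reject strings end in {0}; accept={1,2}.

states=3 start=0 accept={1,2} delta: 0a->0 0b->1 1a->2 1b->2 2a->2 2b->0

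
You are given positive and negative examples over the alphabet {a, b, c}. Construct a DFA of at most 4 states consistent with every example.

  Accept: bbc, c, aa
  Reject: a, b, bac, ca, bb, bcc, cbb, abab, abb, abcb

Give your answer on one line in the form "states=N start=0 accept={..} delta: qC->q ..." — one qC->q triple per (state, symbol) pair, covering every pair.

Grow the machine one transition at a time. Run the examples from 0; the earliest place one falls off (shortest prefix, ties alphabetical) gets sent to the lowest-numbered state that keeps every Accept/Reject pair distinguishable — a pair clashes when both reach the same state with identical unread suffix — and to a fresh state only if none does.
a: 0a undefined. 0a->0: no, aa/a meet in 0. Open state 1: 0a->1.
b: 0b undefined. 0b->0: ok.
c: 0c undefined. 0c->0: no, bbc/b meet in 0. 0c->1: no, bbc/a meet in 1. Open state 2: 0c->2.
aa: 1a undefined. 1a->0: no, aa/b meet in 0. 1a->1: no, aa/a meet in 1. 1a->2: ok.
ab: 1b undefined. 1b->0: ok.
ca: 2a undefined. 2a->0: ok.
cb: 2b undefined. 2b->0: ok.
bac: 1c undefined. 1c->0: ok.
bcc: 2c undefined. 2c->0: ok.
All examples now run through 3 states with every (state, symbol) defined. Accept strings end in {2}, Reject strings end in {0,1}; accept={2}.

states=3 start=0 accept={2} delta: 0a->1 0b->0 0c->2 1a->2 1b->0 1c->0 2a->0 2b->0 2c->0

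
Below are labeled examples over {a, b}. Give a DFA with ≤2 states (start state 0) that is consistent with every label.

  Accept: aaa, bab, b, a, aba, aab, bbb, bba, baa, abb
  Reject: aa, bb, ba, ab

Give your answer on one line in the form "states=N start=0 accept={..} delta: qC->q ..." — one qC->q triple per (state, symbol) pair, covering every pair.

states=2 start=0 accept={1} delta: 0a->1 0b->1 1a->0 1b->0

State merging on the prefix tree: take the shortest (then alphabetical) example prefix whose next move is undefined and point that move at state 0, else 1, else 2, ...; a target is out if some Accept/Reject pair would then sit in one state with the same input left (inseparable). If every existing state is out, open a new one.
a: 0a undefined. 0a->0: no, aaa/aa meet in 0. Open state 1: 0a->1.
b: 0b undefined. 0b->0: no, bab/ab meet in 1 with "b" left. 0b->1: ok.
aa: 1a undefined. 1a->0: ok.
ab: 1b undefined. 1b->0: ok.
All examples now run through 2 states with every (state, symbol) defined. Accept strings end in {1}, Reject strings end in {0}; accept={1}.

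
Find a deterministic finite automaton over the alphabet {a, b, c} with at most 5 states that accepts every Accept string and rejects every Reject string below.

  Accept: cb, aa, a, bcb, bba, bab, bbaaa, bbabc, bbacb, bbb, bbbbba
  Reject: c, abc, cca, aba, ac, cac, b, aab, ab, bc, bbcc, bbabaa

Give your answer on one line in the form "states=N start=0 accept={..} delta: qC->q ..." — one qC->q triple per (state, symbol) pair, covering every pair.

states=4 start=0 accept={0,2,3} delta: 0a->0 0b->1 0c->1 1a->1 1b->2 1c->1 2a->2 2b->3 2c->1 3a->1 3b->1 3c->0

Fold the examples into a partial DFA from state 0: repeatedly fix the first undefined (state, symbol) met by the shortest-then-alphabetical prefix, trying targets in increasing order and rejecting any under which an Accept and a Reject string meet in one state with the same remainder; add a state when all current targets are rejected. Accepting states are where Accept strings end.
a: 0a undefined. 0a->0: ok.
b: 0b undefined. 0b->0: no, aa/aba meet in 0. Open state 1: 0b->1.
c: 0c undefined. 0c->0: no, cb/b meet in 1. 0c->1: ok.
ba: 1a undefined. 1a->0: no, aa/aba meet in 0. 1a->1: ok.
bb: 1b undefined. 1b->0: no, bbabc/abc meet in 1 with "c" left. 1b->1: no, cb/c meet in 1. Open state 2: 1b->2.
bc: 1c undefined. 1c->0: no, aa/abc meet in 0. 1c->1: ok.
bba: 2a undefined. 2a->0: no, bbabc/c meet in 1. 2a->1: no, bba/c meet in 1. 2a->2: ok.
bbb: 2b undefined. 2b->0: no, aa/bbabaa meet in 0. 2b->1: no, bbabc/c meet in 1. 2b->2: no, cb/bbabaa meet in 2. Open state 3: 2b->3.
bbc: 2c undefined. 2c->0: no, bbacb/c meet in 1. 2c->1: ok.
bbbb: 3b undefined. 3b->0: no, bbbbba/c meet in 1. 3b->1: ok.
bbaba: 3a undefined. 3a->0: no, aa/bbabaa meet in 0. 3a->1: ok.
bbabc: 3c undefined. 3c->0: ok.
All examples now run through 4 states with every (state, symbol) defined. Accept strings end in {0,2,3}, Reject strings end in {1}; accept={0,2,3}.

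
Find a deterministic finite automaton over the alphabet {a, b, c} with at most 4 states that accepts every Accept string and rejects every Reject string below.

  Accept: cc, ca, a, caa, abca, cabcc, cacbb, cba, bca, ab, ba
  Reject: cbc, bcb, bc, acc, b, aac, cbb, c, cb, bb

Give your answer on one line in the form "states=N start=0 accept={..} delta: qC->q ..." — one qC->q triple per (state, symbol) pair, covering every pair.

State merging on the prefix tree: take the shortest (then alphabetical) example prefix whose next move is undefined and point that move at state 0, else 1, else 2, ...; a target is out if some Accept/Reject pair would then sit in one state with the same input left (inseparable). If every existing state is out, open a new one.
a: 0a undefined. 0a->0: no, cc/acc meet in 0 with "cc" left. Open state 1: 0a->1.
b: 0b undefined. 0b->0: ok.
c: 0c undefined. 0c->0: no, cc/cbc meet in 0. 0c->1: no, a/bc meet in 1. Open state 2: 0c->2.
aa: 1a undefined. 1a->0: ok.
ab: 1b undefined. 1b->0: no, ab/b meet in 0. 1b->1: ok.
ac: 1c undefined. 1c->0: ok.
ca: 2a undefined. 2a->0: no, ca/b meet in 0. 2a->1: no, caa/b meet in 0. 2a->2: no, ca/bc meet in 2. Open state 3: 2a->3.
cb: 2b undefined. 2b->0: ok.
cc: 2c undefined. 2c->0: no, cc/bcb meet in 0. 2c->1: ok.
caa: 3a undefined. 3a->0: no, caa/bcb meet in 0. 3a->1: ok.
cab: 3b undefined. 3b->0: ok.
cac: 3c undefined. 3c->0: no, cacbb/bcb meet in 0. 3c->1: ok.
All examples now run through 4 states with every (state, symbol) defined. Accept strings end in {1,3}, Reject strings end in {0,2}; accept={1,3}.

states=4 start=0 accept={1,3} delta: 0a->1 0b->0 0c->2 1a->0 1b->1 1c->0 2a->3 2b->0 2c->1 3a->1 3b->0 3c->1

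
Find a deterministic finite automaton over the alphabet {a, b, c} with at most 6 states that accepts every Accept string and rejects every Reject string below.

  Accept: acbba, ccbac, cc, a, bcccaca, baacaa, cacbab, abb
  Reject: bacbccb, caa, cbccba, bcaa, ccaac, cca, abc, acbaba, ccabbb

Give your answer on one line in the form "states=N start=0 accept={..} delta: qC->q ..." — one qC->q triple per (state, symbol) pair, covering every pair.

State merging on the prefix tree: take the shortest (then alphabetical) example prefix whose next move is undefined and point that move at state 0, else 1, else 2, ...; a target is out if some Accept/Reject pair would then sit in one state with the same input left (inseparable). If every existing state is out, open a new one.
a: 0a undefined. 0a->0: ok.
b: 0b undefined. 0b->0: no, baacaa/caa meet in 0 with "caa" left. Open state 1: 0b->1.
c: 0c undefined. 0c->0: no, cc/caa meet in 0. 0c->1: no, cc/abc meet in 1 with "c" left. Open state 2: 0c->2.
ba: 1a undefined. 1a->0: no, baacaa/caa meet in 2 with "aa" left. 1a->1: no, baacaa/bcaa meet in 1 with "caa" left. 1a->2: ok.
bc: 1c undefined. 1c->0: no, a/bcaa meet in 0. 1c->1: no, bcccaca/cca meet in 2 with "ca" left. 1c->2: ok.
ca: 2a undefined. 2a->0: no, a/caa meet in 0. 2a->1: no, baacaa/caa meet in 2. 2a->2: ok.
cb: 2b undefined. 2b->0: no, acbba/caa meet in 2. 2b->1: ok.
cc: 2c undefined. 2c->0: no, ccbac/cca meet in 0. 2c->1: no, acbba/cbccba meet in 1 with "ba" left. 2c->2: no, ccbac/caa meet in 2. Open state 3: 2c->3.
abb: 1b undefined. 1b->0: ok.
cca: 3a undefined. 3a->0: no, acbba/cca meet in 0. 3a->1: no, acbba/ccabbb meet in 0. 3a->2: no, cc/ccaac meet in 3. 3a->3: no, cc/cca meet in 3. Open state 4: 3a->4.
ccb: 3b undefined. 3b->0: no, acbba/bacbccb meet in 0. 3b->1: no, cacbab/bacbccb meet in 1. 3b->2: ok.
bccc: 3c undefined. 3c->0: no, bcccaca/caa meet in 2. 3c->1: no, acbba/bacbccb meet in 0. 3c->2: no, bcccaca/cca meet in 4. 3c->3: ok.
ccaa: 4a undefined. 4a->0: ok.
ccab: 4b undefined. 4b->0: no, acbba/ccabbb meet in 0. 4b->1: no, cacbab/ccabbb meet in 1. 4b->2: no, acbba/ccabbb meet in 0. 4b->3: no, cacbab/ccabbb meet in 1. 4b->4: ok.
bcccac: 4c undefined. 4c->0: ok.
All examples now run through 5 states with every (state, symbol) defined. Accept strings end in {0,1,3}, Reject strings end in {2,4}; accept={0,1,3}.

states=5 start=0 accept={0,1,3} delta: 0a->0 0b->1 0c->2 1a->2 1b->0 1c->2 2a->2 2b->1 2c->3 3a->4 3b->2 3c->3 4a->0 4b->4 4c->0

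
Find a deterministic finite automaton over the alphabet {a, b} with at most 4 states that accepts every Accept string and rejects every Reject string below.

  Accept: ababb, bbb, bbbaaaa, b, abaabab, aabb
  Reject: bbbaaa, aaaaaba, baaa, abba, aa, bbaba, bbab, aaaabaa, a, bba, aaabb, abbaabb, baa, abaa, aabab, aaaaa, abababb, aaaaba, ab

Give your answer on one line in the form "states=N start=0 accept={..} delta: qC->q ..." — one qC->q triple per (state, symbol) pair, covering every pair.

states=4 start=0 accept={0} delta: 0a->1 0b->0 1a->2 1b->1 2a->3 2b->0 3a->0 3b->1

State merging on the prefix tree: take the shortest (then alphabetical) example prefix whose next move is undefined and point that move at state 0, else 1, else 2, ...; a target is out if some Accept/Reject pair would then sit in one state with the same input left (inseparable). If every existing state is out, open a new one.
a: 0a undefined. 0a->0: no, b/ab meet in 0 with "b" left. Open state 1: 0a->1.
b: 0b undefined. 0b->0: ok.
aa: 1a undefined. 1a->0: no, bbb/aa meet in 0. 1a->1: no, bbbaaaa/bbbaaa meet in 1. Open state 2: 1a->2.
ab: 1b undefined. 1b->0: no, ababb/bbab meet in 0. 1b->1: ok.
aaa: 2a undefined. 2a->0: no, bbb/bbbaaa meet in 0. 2a->1: no, bbbaaaa/aaaaaba meet in 2. 2a->2: no, ababb/aaabb meet in 2 with "bb" left. Open state 3: 2a->3.
aab: 2b undefined. 2b->0: ok.
aaaa: 3a undefined. 3a->0: ok.
aaab: 3b undefined. 3b->0: no, ababb/aaabb meet in 0. 3b->1: ok.
All examples now run through 4 states with every (state, symbol) defined. Accept strings end in {0}, Reject strings end in {1,2,3}; accept={0}.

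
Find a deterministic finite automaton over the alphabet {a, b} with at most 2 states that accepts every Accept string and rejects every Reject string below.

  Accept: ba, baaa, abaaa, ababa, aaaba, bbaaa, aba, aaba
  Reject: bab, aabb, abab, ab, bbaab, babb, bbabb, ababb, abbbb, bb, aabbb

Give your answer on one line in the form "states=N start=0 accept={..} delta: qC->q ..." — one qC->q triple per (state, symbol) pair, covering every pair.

states=2 start=0 accept={0} delta: 0a->0 0b->1 1a->0 1b->1

State merging on the prefix tree: take the shortest (then alphabetical) example prefix whose next move is undefined and point that move at state 0, else 1, else 2, ...; a target is out if some Accept/Reject pair would then sit in one state with the same input left (inseparable). If every existing state is out, open a new one.
a: 0a undefined. 0a->0: ok.
b: 0b undefined. 0b->0: no, ba/bab meet in 0. Open state 1: 0b->1.
ba: 1a undefined. 1a->0: ok.
bb: 1b undefined. 1b->0: no, ba/aabb meet in 0. 1b->1: ok.
All examples now run through 2 states with every (state, symbol) defined. Accept strings end in {0}, Reject strings end in {1}; accept={0}.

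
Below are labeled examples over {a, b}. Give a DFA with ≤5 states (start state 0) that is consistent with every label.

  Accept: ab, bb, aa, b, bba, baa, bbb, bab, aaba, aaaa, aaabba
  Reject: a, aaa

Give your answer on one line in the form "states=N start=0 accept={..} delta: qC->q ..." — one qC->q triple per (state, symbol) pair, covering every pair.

Fold the examples into a partial DFA from state 0: repeatedly fix the first undefined (state, symbol) met by the shortest-then-alphabetical prefix, trying targets in increasing order and rejecting any under which an Accept and a Reject string meet in one state with the same remainder; add a state when all current targets are rejected. Accepting states are where Accept strings end.
a: 0a undefined. 0a->0: no, aa/a meet in 0. Open state 1: 0a->1.
b: 0b undefined. 0b->0: no, bba/a meet in 1. 0b->1: no, b/a meet in 1. Open state 2: 0b->2.
aa: 1a undefined. 1a->0: ok.
ab: 1b undefined. 1b->0: ok.
ba: 2a undefined. 2a->0: no, baa/a meet in 1. 2a->1: no, aaba/a meet in 1. 2a->2: ok.
bb: 2b undefined. 2b->0: no, bba/a meet in 1. 2b->1: no, bb/a meet in 1. 2b->2: ok.
All examples now run through 3 states with every (state, symbol) defined. Accept strings end in {0,2}, Reject strings end in {1}; accept={0,2}.

states=3 start=0 accept={0,2} delta: 0a->1 0b->2 1a->0 1b->0 2a->2 2b->2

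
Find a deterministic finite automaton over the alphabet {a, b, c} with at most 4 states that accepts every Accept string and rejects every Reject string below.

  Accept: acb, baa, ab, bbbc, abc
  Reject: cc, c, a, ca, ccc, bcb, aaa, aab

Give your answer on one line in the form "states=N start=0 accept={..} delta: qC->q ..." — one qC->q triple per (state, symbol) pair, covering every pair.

Grow the machine one transition at a time. Run the examples from 0; the earliest place one falls off (shortest prefix, ties alphabetical) gets sent to the lowest-numbered state that keeps every Accept/Reject pair distinguishable — a pair clashes when both reach the same state with identical unread suffix — and to a fresh state only if none does.
a: 0a undefined. 0a->0: no, ab/aab meet in 0 with "b" left. Open state 1: 0a->1.
b: 0b undefined. 0b->0: no, bbbc/c meet in 0 with "c" left. 0b->1: no, acb/bcb meet in 1 with "cb" left. Open state 2: 0b->2.
c: 0c undefined. 0c->0: ok.
aa: 1a undefined. 1a->0: ok.
ab: 1b undefined. 1b->0: no, ab/cc meet in 0. 1b->1: no, ab/a meet in 1. 1b->2: no, ab/aab meet in 2. Open state 3: 1b->3.
ac: 1c undefined. 1c->0: no, acb/aab meet in 2. 1c->1: ok.
ba: 2a undefined. 2a->0: no, baa/a meet in 1. 2a->1: no, baa/cc meet in 0. 2a->2: no, baa/aab meet in 2. 2a->3: ok.
bb: 2b undefined. 2b->0: ok.
bc: 2c undefined. 2c->0: no, bbbc/cc meet in 0. 2c->1: no, acb/bcb meet in 3. 2c->2: no, bbbc/aab meet in 2. 2c->3: ok.
abc: 3c undefined. 3c->0: no, abc/cc meet in 0. 3c->1: no, abc/a meet in 1. 3c->2: no, abc/aab meet in 2. 3c->3: ok.
baa: 3a undefined. 3a->0: no, baa/cc meet in 0. 3a->1: no, baa/a meet in 1. 3a->2: no, baa/aab meet in 2. 3a->3: ok.
bcb: 3b undefined. 3b->0: ok.
All examples now run through 4 states with every (state, symbol) defined. Accept strings end in {3}, Reject strings end in {0,1,2}; accept={3}.

states=4 start=0 accept={3} delta: 0a->1 0b->2 0c->0 1a->0 1b->3 1c->1 2a->3 2b->0 2c->3 3a->3 3b->0 3c->3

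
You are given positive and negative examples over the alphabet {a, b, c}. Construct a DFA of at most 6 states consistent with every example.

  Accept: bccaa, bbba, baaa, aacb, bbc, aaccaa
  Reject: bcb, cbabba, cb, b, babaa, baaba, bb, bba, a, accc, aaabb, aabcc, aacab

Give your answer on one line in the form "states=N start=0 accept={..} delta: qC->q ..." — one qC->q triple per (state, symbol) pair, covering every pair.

states=5 start=0 accept={2} delta: 0a->1 0b->1 0c->0 1a->2 1b->3 1c->0 2a->1 2b->1 2c->4 3a->0 3b->1 3c->2 4a->0 4b->2 4c->0

State merging on the prefix tree: take the shortest (then alphabetical) example prefix whose next move is undefined and point that move at state 0, else 1, else 2, ...; a target is out if some Accept/Reject pair would then sit in one state with the same input left (inseparable). If every existing state is out, open a new one.
a: 0a undefined. 0a->0: no, aacb/cb meet in 0 with "cb" left. Open state 1: 0a->1.
b: 0b undefined. 0b->0: no, bbba/bba meet in 1. 0b->1: ok.
c: 0c undefined. 0c->0: ok.
aa: 1a undefined. 1a->0: no, aacb/cb meet in 1. 1a->1: no, bbba/cbabba meet in 1 with "bba" left. Open state 2: 1a->2.
ac: 1c undefined. 1c->0: ok.
bb: 1b undefined. 1b->0: no, bbc/bb meet in 0. 1b->1: no, bccaa/bba meet in 2. 1b->2: no, bccaa/bb meet in 2. Open state 3: 1b->3.
aaa: 2a undefined. 2a->0: no, bccaa/baaba meet in 2. 2a->1: ok.
aab: 2b undefined. 2b->0: no, bccaa/cbabba meet in 2. 2b->1: ok.
aac: 2c undefined. 2c->0: no, aacb/bcb meet in 1. 2c->1: no, aacb/bb meet in 3. 2c->2: no, aacb/bcb meet in 1. 2c->3: no, aacb/aaabb meet in 3 with "b" left. Open state 4: 2c->4.
bba: 3a undefined. 3a->0: ok.
bbb: 3b undefined. 3b->0: no, bbba/bcb meet in 1. 3b->1: ok.
bbc: 3c undefined. 3c->0: no, bbc/cbabba meet in 0. 3c->1: no, bbc/bcb meet in 1. 3c->2: ok.
aaca: 4a undefined. 4a->0: ok.
aacb: 4b undefined. 4b->0: no, aacb/cbabba meet in 0. 4b->1: no, aacb/bcb meet in 1. 4b->2: ok.
aacc: 4c undefined. 4c->0: ok.
All examples now run through 5 states with every (state, symbol) defined. Accept strings end in {2}, Reject strings end in {0,1,3}; accept={2}.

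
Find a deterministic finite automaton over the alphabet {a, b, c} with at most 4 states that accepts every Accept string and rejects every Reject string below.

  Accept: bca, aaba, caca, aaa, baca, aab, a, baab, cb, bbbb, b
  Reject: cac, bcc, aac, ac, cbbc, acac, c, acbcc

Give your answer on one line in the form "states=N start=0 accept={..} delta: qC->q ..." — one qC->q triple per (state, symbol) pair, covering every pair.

states=2 start=0 accept={0} delta: 0a->0 0b->0 0c->1 1a->0 1b->0 1c->1

Grow the machine one transition at a time. Run the examples from 0; the earliest place one falls off (shortest prefix, ties alphabetical) gets sent to the lowest-numbered state that keeps every Accept/Reject pair distinguishable — a pair clashes when both reach the same state with identical unread suffix — and to a fresh state only if none does.
a: 0a undefined. 0a->0: ok.
b: 0b undefined. 0b->0: ok.
c: 0c undefined. 0c->0: no, bca/cac meet in 0. Open state 1: 0c->1.
ca: 1a undefined. 1a->0: ok.
cb: 1b undefined. 1b->0: ok.
bcc: 1c undefined. 1c->0: no, bca/bcc meet in 0. 1c->1: ok.
All examples now run through 2 states with every (state, symbol) defined. Accept strings end in {0}, Reject strings end in {1}; accept={0}.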